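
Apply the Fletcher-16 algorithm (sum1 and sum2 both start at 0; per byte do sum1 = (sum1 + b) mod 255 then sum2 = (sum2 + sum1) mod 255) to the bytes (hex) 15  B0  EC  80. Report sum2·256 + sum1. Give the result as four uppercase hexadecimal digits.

C033

Running sums (mod 255):
  after byte 0 (15): sum1=21, sum2=21
  after byte 1 (B0): sum1=197, sum2=218
  after byte 2 (EC): sum1=178, sum2=141
  after byte 3 (80): sum1=51, sum2=192
Checksum = sum2·256 + sum1 = 192·256 + 51 = 49203 = 0xC033.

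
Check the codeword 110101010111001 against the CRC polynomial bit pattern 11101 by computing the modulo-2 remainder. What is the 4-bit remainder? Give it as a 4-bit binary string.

Modulo-2 division of 110101010111001 by 11101:
  pos 0: 11010 XOR 11101 = 00111
  pos 2: 11110 XOR 11101 = 00011
  pos 5: 11101 XOR 11101 = 00000
  pos 10: 11001 XOR 11101 = 00100
Remainder = 0100 (nonzero — an error is detected).

0100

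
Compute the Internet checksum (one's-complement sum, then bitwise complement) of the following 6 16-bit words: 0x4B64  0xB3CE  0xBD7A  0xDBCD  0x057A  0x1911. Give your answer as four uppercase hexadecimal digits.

48F9

One's-complement addition (fold any carry out of bit 15 back into bit 0):
  0x4B64 + 0xB3CE = 0x0FF32
  0xFF32 + 0xBD7A = 0x1BCAC → wrap carry → 0xBCAD
  0xBCAD + 0xDBCD = 0x1987A → wrap carry → 0x987B
  0x987B + 0x057A = 0x09DF5
  0x9DF5 + 0x1911 = 0x0B706
One's-complement sum = 0xB706.
Checksum = ~0xB706 & 0xFFFF = 0x48F9.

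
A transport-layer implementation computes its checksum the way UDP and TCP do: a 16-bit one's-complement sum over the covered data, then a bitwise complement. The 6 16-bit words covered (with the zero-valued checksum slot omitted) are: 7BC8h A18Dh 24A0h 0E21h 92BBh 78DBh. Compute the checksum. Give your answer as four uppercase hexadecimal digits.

A451

One's-complement addition (fold any carry out of bit 15 back into bit 0):
  0x7BC8 + 0xA18D = 0x11D55 → wrap carry → 0x1D56
  0x1D56 + 0x24A0 = 0x041F6
  0x41F6 + 0x0E21 = 0x05017
  0x5017 + 0x92BB = 0x0E2D2
  0xE2D2 + 0x78DB = 0x15BAD → wrap carry → 0x5BAE
One's-complement sum = 0x5BAE.
Checksum = ~0x5BAE & 0xFFFF = 0xA451.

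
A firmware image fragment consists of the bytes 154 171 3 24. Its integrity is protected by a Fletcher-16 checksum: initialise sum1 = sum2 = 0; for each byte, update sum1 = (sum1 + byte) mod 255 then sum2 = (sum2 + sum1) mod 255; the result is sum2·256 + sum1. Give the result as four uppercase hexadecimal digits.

Running sums (mod 255):
  after byte 0 (154): sum1=154, sum2=154
  after byte 1 (171): sum1=70, sum2=224
  after byte 2 (3): sum1=73, sum2=42
  after byte 3 (24): sum1=97, sum2=139
Checksum = sum2·256 + sum1 = 139·256 + 97 = 35681 = 0x8B61.

8B61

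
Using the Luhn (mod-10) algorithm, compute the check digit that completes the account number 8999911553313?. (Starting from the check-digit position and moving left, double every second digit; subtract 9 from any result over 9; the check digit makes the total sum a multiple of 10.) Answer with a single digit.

2

Partial digits right→left: 3 1 3 3 5 5 1 1 9 9 9 9 8
Double every second digit counting from the check-digit position (so the 1st, 3rd, 5th, ... of the partial from the right).
  doubled (with −9 where >9): 6 6 1 2 9 9 7 → sum 40
  kept as-is: 1 3 5 1 9 9 → sum 28
Total = 40 + 28 = 68.
Check digit = (10 − (68 mod 10)) mod 10 = 2.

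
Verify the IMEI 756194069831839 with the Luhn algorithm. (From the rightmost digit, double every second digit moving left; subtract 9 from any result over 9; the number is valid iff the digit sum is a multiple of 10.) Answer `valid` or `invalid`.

From the right, keep odd positions and double even positions (subtract 9 from any doubled value over 9):
  doubled (positions 2,4,...): 6 2 7 3 8 2 1 → sum 29
  kept (positions 1,3,...): 9 8 3 9 0 9 6 7 → sum 51
Total = 80.
80 mod 10 = 0, so the number is valid.

valid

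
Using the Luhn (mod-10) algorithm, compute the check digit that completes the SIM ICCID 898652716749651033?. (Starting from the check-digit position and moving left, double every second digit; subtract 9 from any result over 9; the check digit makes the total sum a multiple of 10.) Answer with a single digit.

3

Partial digits right→left: 3 3 0 1 5 6 9 4 7 6 1 7 2 5 6 8 9 8
Double every second digit counting from the check-digit position (so the 1st, 3rd, 5th, ... of the partial from the right).
  doubled (with −9 where >9): 6 0 1 9 5 2 4 3 9 → sum 39
  kept as-is: 3 1 6 4 6 7 5 8 8 → sum 48
Total = 39 + 48 = 87.
Check digit = (10 − (87 mod 10)) mod 10 = 3.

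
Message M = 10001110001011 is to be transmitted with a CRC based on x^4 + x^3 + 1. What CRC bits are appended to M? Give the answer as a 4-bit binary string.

1001

Append 4 zeros: 100011100010110000. Divide by 11001 (XOR where the leading bit is 1):
  pos 0: 10001 XOR 11001 = 01000
  pos 1: 10001 XOR 11001 = 01000
  pos 2: 10001 XOR 11001 = 01000
  pos 3: 10000 XOR 11001 = 01001
  pos 4: 10010 XOR 11001 = 01011
  pos 5: 10110 XOR 11001 = 01111
  pos 6: 11111 XOR 11001 = 00110
  pos 8: 11001 XOR 11001 = 00000
  pos 13: 10000 XOR 11001 = 01001
Remainder (last 4 bits) = 1001. This is the CRC / FCS.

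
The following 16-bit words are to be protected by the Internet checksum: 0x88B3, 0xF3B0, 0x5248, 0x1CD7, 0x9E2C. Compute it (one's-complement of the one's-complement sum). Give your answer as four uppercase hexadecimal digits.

One's-complement addition (fold any carry out of bit 15 back into bit 0):
  0x88B3 + 0xF3B0 = 0x17C63 → wrap carry → 0x7C64
  0x7C64 + 0x5248 = 0x0CEAC
  0xCEAC + 0x1CD7 = 0x0EB83
  0xEB83 + 0x9E2C = 0x189AF → wrap carry → 0x89B0
One's-complement sum = 0x89B0.
Checksum = ~0x89B0 & 0xFFFF = 0x764F.

764F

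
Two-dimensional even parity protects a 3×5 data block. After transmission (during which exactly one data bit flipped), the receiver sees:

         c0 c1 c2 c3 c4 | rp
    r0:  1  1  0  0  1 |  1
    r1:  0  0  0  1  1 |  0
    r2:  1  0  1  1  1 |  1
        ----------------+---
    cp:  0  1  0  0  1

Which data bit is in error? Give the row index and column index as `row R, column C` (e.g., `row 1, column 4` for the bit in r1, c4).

Recompute each row's even parity and compare to rp:
  r0: data parity 1, sent rp 1 → ok
  r1: data parity 0, sent rp 0 → ok
  r2: data parity 0, sent rp 1 → mismatch
Recompute each column's even parity and compare to cp:
  c0: data parity 0, sent cp 0 → ok
  c1: data parity 1, sent cp 1 → ok
  c2: data parity 1, sent cp 0 → mismatch
  c3: data parity 0, sent cp 0 → ok
  c4: data parity 1, sent cp 1 → ok
Exactly one row (r2) and one column (c2) fail → the flipped bit is at their intersection.

row 2, column 2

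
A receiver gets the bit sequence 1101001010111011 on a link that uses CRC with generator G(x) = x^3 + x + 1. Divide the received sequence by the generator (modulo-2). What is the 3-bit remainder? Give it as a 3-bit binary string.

Modulo-2 division of 1101001010111011 by 1011:
  pos 0: 1101 XOR 1011 = 0110
  pos 1: 1100 XOR 1011 = 0111
  pos 2: 1110 XOR 1011 = 0101
  pos 3: 1011 XOR 1011 = 0000
  pos 8: 1011 XOR 1011 = 0000
  pos 12: 1011 XOR 1011 = 0000
Remainder = 000 (zero — the frame passes the CRC check).

000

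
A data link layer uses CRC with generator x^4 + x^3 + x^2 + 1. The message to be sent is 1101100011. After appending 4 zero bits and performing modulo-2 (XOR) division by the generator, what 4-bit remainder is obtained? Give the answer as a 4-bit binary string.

1111

Append 4 zeros: 11011000110000. Divide by 11101 (XOR where the leading bit is 1):
  pos 0: 11011 XOR 11101 = 00110
  pos 2: 11000 XOR 11101 = 00101
  pos 4: 10101 XOR 11101 = 01000
  pos 5: 10001 XOR 11101 = 01100
  pos 6: 11000 XOR 11101 = 00101
  pos 8: 10100 XOR 11101 = 01001
  pos 9: 10010 XOR 11101 = 01111
Remainder (last 4 bits) = 1111. This is the CRC / FCS.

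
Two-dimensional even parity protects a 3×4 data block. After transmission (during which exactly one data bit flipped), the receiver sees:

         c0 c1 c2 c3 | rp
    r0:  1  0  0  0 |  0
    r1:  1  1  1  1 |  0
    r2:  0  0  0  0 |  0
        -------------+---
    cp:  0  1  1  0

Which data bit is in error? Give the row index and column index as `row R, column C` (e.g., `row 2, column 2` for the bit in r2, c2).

Recompute each row's even parity and compare to rp:
  r0: data parity 1, sent rp 0 → mismatch
  r1: data parity 0, sent rp 0 → ok
  r2: data parity 0, sent rp 0 → ok
Recompute each column's even parity and compare to cp:
  c0: data parity 0, sent cp 0 → ok
  c1: data parity 1, sent cp 1 → ok
  c2: data parity 1, sent cp 1 → ok
  c3: data parity 1, sent cp 0 → mismatch
Exactly one row (r0) and one column (c3) fail → the flipped bit is at their intersection.

row 0, column 3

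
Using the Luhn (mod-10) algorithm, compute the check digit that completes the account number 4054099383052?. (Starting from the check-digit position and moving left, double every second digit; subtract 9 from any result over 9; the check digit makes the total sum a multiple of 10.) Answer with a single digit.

7

Partial digits right→left: 2 5 0 3 8 3 9 9 0 4 5 0 4
Double every second digit counting from the check-digit position (so the 1st, 3rd, 5th, ... of the partial from the right).
  doubled (with −9 where >9): 4 0 7 9 0 1 8 → sum 29
  kept as-is: 5 3 3 9 4 0 → sum 24
Total = 29 + 24 = 53.
Check digit = (10 − (53 mod 10)) mod 10 = 7.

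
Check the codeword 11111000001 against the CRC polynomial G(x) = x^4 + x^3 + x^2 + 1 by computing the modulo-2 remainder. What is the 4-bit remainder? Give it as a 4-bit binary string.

0000

Modulo-2 division of 11111000001 by 11101:
  pos 0: 11111 XOR 11101 = 00010
  pos 3: 10000 XOR 11101 = 01101
  pos 4: 11010 XOR 11101 = 00111
  pos 6: 11101 XOR 11101 = 00000
Remainder = 0000 (zero — the frame passes the CRC check).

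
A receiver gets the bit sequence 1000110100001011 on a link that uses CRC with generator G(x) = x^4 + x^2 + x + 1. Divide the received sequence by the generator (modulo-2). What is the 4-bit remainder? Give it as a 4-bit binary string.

Modulo-2 division of 1000110100001011 by 10111:
  pos 0: 10001 XOR 10111 = 00110
  pos 2: 11010 XOR 10111 = 01101
  pos 3: 11011 XOR 10111 = 01100
  pos 4: 11000 XOR 10111 = 01111
  pos 5: 11110 XOR 10111 = 01001
  pos 6: 10010 XOR 10111 = 00101
  pos 8: 10101 XOR 10111 = 00010
  pos 11: 10011 XOR 10111 = 00100
Remainder = 0100 (nonzero — an error is detected).

0100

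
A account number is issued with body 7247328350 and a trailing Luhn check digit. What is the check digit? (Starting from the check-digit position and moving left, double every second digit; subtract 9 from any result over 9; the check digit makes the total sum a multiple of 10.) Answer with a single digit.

4

Partial digits right→left: 0 5 3 8 2 3 7 4 2 7
Double every second digit counting from the check-digit position (so the 1st, 3rd, 5th, ... of the partial from the right).
  doubled (with −9 where >9): 0 6 4 5 4 → sum 19
  kept as-is: 5 8 3 4 7 → sum 27
Total = 19 + 27 = 46.
Check digit = (10 − (46 mod 10)) mod 10 = 4.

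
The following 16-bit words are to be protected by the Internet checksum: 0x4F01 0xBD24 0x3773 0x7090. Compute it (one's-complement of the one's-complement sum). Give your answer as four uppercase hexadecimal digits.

4BD6

One's-complement addition (fold any carry out of bit 15 back into bit 0):
  0x4F01 + 0xBD24 = 0x10C25 → wrap carry → 0x0C26
  0x0C26 + 0x3773 = 0x04399
  0x4399 + 0x7090 = 0x0B429
One's-complement sum = 0xB429.
Checksum = ~0xB429 & 0xFFFF = 0x4BD6.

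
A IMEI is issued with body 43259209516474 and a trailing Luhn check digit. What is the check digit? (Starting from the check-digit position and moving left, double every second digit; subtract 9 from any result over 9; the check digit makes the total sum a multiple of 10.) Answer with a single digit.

Partial digits right→left: 4 7 4 6 1 5 9 0 2 9 5 2 3 4
Double every second digit counting from the check-digit position (so the 1st, 3rd, 5th, ... of the partial from the right).
  doubled (with −9 where >9): 8 8 2 9 4 1 6 → sum 38
  kept as-is: 7 6 5 0 9 2 4 → sum 33
Total = 38 + 33 = 71.
Check digit = (10 − (71 mod 10)) mod 10 = 9.

9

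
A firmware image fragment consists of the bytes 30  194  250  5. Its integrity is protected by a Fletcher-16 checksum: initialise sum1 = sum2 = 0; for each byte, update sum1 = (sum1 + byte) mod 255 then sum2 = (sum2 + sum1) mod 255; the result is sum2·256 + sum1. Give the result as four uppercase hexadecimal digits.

Running sums (mod 255):
  after byte 0 (30): sum1=30, sum2=30
  after byte 1 (194): sum1=224, sum2=254
  after byte 2 (250): sum1=219, sum2=218
  after byte 3 (5): sum1=224, sum2=187
Checksum = sum2·256 + sum1 = 187·256 + 224 = 48096 = 0xBBE0.

BBE0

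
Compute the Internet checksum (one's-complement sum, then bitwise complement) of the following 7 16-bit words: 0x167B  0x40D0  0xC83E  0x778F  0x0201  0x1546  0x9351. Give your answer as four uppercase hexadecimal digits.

One's-complement addition (fold any carry out of bit 15 back into bit 0):
  0x167B + 0x40D0 = 0x0574B
  0x574B + 0xC83E = 0x11F89 → wrap carry → 0x1F8A
  0x1F8A + 0x778F = 0x09719
  0x9719 + 0x0201 = 0x0991A
  0x991A + 0x1546 = 0x0AE60
  0xAE60 + 0x9351 = 0x141B1 → wrap carry → 0x41B2
One's-complement sum = 0x41B2.
Checksum = ~0x41B2 & 0xFFFF = 0xBE4D.

BE4D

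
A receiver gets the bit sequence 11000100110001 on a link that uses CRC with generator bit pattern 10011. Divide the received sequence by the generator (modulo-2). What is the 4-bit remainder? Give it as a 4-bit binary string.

Modulo-2 division of 11000100110001 by 10011:
  pos 0: 11000 XOR 10011 = 01011
  pos 1: 10111 XOR 10011 = 00100
  pos 3: 10000 XOR 10011 = 00011
  pos 6: 11110 XOR 10011 = 01101
  pos 7: 11010 XOR 10011 = 01001
  pos 8: 10010 XOR 10011 = 00001
Remainder = 0011 (nonzero — an error is detected).

0011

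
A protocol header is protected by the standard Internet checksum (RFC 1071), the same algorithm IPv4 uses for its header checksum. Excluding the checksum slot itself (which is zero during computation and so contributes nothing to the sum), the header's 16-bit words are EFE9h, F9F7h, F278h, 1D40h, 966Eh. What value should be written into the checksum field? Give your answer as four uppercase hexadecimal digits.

6FF6

One's-complement addition (fold any carry out of bit 15 back into bit 0):
  0xEFE9 + 0xF9F7 = 0x1E9E0 → wrap carry → 0xE9E1
  0xE9E1 + 0xF278 = 0x1DC59 → wrap carry → 0xDC5A
  0xDC5A + 0x1D40 = 0x0F99A
  0xF99A + 0x966E = 0x19008 → wrap carry → 0x9009
One's-complement sum = 0x9009.
Checksum = ~0x9009 & 0xFFFF = 0x6FF6.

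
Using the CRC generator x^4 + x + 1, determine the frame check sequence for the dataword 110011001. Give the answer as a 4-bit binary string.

Append 4 zeros: 1100110010000. Divide by 10011 (XOR where the leading bit is 1):
  pos 0: 11001 XOR 10011 = 01010
  pos 1: 10101 XOR 10011 = 00110
  pos 3: 11000 XOR 10011 = 01011
  pos 4: 10111 XOR 10011 = 00100
  pos 6: 10000 XOR 10011 = 00011
Remainder (last 4 bits) = 1100. This is the CRC / FCS.

1100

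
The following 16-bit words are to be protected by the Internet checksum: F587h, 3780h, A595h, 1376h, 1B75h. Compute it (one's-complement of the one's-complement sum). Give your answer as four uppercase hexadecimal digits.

One's-complement addition (fold any carry out of bit 15 back into bit 0):
  0xF587 + 0x3780 = 0x12D07 → wrap carry → 0x2D08
  0x2D08 + 0xA595 = 0x0D29D
  0xD29D + 0x1376 = 0x0E613
  0xE613 + 0x1B75 = 0x10188 → wrap carry → 0x0189
One's-complement sum = 0x0189.
Checksum = ~0x0189 & 0xFFFF = 0xFE76.

FE76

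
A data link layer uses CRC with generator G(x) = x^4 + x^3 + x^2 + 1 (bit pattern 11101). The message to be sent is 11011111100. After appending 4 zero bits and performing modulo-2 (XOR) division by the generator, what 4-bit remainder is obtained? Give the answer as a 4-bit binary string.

Append 4 zeros: 110111111000000. Divide by 11101 (XOR where the leading bit is 1):
  pos 0: 11011 XOR 11101 = 00110
  pos 2: 11011 XOR 11101 = 00110
  pos 4: 11011 XOR 11101 = 00110
  pos 6: 11000 XOR 11101 = 00101
  pos 8: 10100 XOR 11101 = 01001
  pos 9: 10010 XOR 11101 = 01111
  pos 10: 11110 XOR 11101 = 00011
Remainder (last 4 bits) = 0011. This is the CRC / FCS.

0011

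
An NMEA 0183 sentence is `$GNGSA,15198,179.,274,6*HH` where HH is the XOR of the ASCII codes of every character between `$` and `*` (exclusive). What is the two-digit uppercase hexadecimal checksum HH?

7E

XOR the ASCII codes of the payload characters:
  'G' = 0x47 → acc = 0x47
  'N' = 0x4E → acc = 0x09
  'G' = 0x47 → acc = 0x4E
  'S' = 0x53 → acc = 0x1D
  'A' = 0x41 → acc = 0x5C
  ',' = 0x2C → acc = 0x70
  '1' = 0x31 → acc = 0x41
  '5' = 0x35 → acc = 0x74
  '1' = 0x31 → acc = 0x45
  '9' = 0x39 → acc = 0x7C
  '8' = 0x38 → acc = 0x44
  ',' = 0x2C → acc = 0x68
  '1' = 0x31 → acc = 0x59
  '7' = 0x37 → acc = 0x6E
  '9' = 0x39 → acc = 0x57
  '.' = 0x2E → acc = 0x79
  ',' = 0x2C → acc = 0x55
  '2' = 0x32 → acc = 0x67
  '7' = 0x37 → acc = 0x50
  '4' = 0x34 → acc = 0x64
  ',' = 0x2C → acc = 0x48
  '6' = 0x36 → acc = 0x7E
Checksum = 0x7E.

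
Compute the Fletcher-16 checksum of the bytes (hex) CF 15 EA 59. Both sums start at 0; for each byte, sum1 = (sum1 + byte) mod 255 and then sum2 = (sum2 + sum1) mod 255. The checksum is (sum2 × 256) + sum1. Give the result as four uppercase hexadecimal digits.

AD29

Running sums (mod 255):
  after byte 0 (CF): sum1=207, sum2=207
  after byte 1 (15): sum1=228, sum2=180
  after byte 2 (EA): sum1=207, sum2=132
  after byte 3 (59): sum1=41, sum2=173
Checksum = sum2·256 + sum1 = 173·256 + 41 = 44329 = 0xAD29.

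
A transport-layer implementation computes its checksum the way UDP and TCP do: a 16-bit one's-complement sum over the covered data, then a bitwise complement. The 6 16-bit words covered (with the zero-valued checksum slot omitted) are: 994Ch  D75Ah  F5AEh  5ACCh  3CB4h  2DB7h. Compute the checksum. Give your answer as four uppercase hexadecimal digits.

D471

One's-complement addition (fold any carry out of bit 15 back into bit 0):
  0x994C + 0xD75A = 0x170A6 → wrap carry → 0x70A7
  0x70A7 + 0xF5AE = 0x16655 → wrap carry → 0x6656
  0x6656 + 0x5ACC = 0x0C122
  0xC122 + 0x3CB4 = 0x0FDD6
  0xFDD6 + 0x2DB7 = 0x12B8D → wrap carry → 0x2B8E
One's-complement sum = 0x2B8E.
Checksum = ~0x2B8E & 0xFFFF = 0xD471.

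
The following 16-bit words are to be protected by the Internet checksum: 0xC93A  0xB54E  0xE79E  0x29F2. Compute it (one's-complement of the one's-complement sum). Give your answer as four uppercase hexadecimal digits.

6FE5

One's-complement addition (fold any carry out of bit 15 back into bit 0):
  0xC93A + 0xB54E = 0x17E88 → wrap carry → 0x7E89
  0x7E89 + 0xE79E = 0x16627 → wrap carry → 0x6628
  0x6628 + 0x29F2 = 0x0901A
One's-complement sum = 0x901A.
Checksum = ~0x901A & 0xFFFF = 0x6FE5.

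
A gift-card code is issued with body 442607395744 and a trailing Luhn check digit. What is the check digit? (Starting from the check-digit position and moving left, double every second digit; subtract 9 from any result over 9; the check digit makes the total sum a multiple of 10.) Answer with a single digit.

4

Partial digits right→left: 4 4 7 5 9 3 7 0 6 2 4 4
Double every second digit counting from the check-digit position (so the 1st, 3rd, 5th, ... of the partial from the right).
  doubled (with −9 where >9): 8 5 9 5 3 8 → sum 38
  kept as-is: 4 5 3 0 2 4 → sum 18
Total = 38 + 18 = 56.
Check digit = (10 − (56 mod 10)) mod 10 = 4.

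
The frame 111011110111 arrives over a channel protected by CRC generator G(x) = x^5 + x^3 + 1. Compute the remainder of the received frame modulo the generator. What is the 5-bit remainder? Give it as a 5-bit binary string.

Modulo-2 division of 111011110111 by 101001:
  pos 0: 111011 XOR 101001 = 010010
  pos 1: 100101 XOR 101001 = 001100
  pos 3: 110010 XOR 101001 = 011011
  pos 4: 110111 XOR 101001 = 011110
  pos 5: 111101 XOR 101001 = 010100
  pos 6: 101001 XOR 101001 = 000000
Remainder = 00000 (zero — the frame passes the CRC check).

00000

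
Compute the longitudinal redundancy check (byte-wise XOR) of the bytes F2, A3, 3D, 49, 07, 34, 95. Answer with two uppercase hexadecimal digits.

XOR the bytes together:
  start with 0xF2
  0xF2 ⊕ 0xA3 = 0x51
  0x51 ⊕ 0x3D = 0x6C
  0x6C ⊕ 0x49 = 0x25
  0x25 ⊕ 0x07 = 0x22
  0x22 ⊕ 0x34 = 0x16
  0x16 ⊕ 0x95 = 0x83

83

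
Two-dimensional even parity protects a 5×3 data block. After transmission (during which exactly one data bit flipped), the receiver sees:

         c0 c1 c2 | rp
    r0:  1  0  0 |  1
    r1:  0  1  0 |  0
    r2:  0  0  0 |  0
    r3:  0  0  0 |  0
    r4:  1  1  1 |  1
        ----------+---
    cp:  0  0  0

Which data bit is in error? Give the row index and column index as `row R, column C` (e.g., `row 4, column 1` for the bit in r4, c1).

row 1, column 2

Recompute each row's even parity and compare to rp:
  r0: data parity 1, sent rp 1 → ok
  r1: data parity 1, sent rp 0 → mismatch
  r2: data parity 0, sent rp 0 → ok
  r3: data parity 0, sent rp 0 → ok
  r4: data parity 1, sent rp 1 → ok
Recompute each column's even parity and compare to cp:
  c0: data parity 0, sent cp 0 → ok
  c1: data parity 0, sent cp 0 → ok
  c2: data parity 1, sent cp 0 → mismatch
Exactly one row (r1) and one column (c2) fail → the flipped bit is at their intersection.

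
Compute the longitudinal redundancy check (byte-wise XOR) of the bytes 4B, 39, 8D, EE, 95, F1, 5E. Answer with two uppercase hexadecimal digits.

XOR the bytes together:
  start with 0x4B
  0x4B ⊕ 0x39 = 0x72
  0x72 ⊕ 0x8D = 0xFF
  0xFF ⊕ 0xEE = 0x11
  0x11 ⊕ 0x95 = 0x84
  0x84 ⊕ 0xF1 = 0x75
  0x75 ⊕ 0x5E = 0x2B

2B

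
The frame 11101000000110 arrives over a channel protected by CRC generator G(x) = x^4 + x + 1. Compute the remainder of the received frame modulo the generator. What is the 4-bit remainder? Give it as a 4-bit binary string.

Modulo-2 division of 11101000000110 by 10011:
  pos 0: 11101 XOR 10011 = 01110
  pos 1: 11100 XOR 10011 = 01111
  pos 2: 11110 XOR 10011 = 01101
  pos 3: 11010 XOR 10011 = 01001
  pos 4: 10010 XOR 10011 = 00001
  pos 8: 10011 XOR 10011 = 00000
Remainder = 0000 (zero — the frame passes the CRC check).

0000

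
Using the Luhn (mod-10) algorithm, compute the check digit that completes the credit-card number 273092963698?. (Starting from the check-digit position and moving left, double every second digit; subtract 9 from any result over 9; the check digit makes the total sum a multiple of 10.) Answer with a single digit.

Partial digits right→left: 8 9 6 3 6 9 2 9 0 3 7 2
Double every second digit counting from the check-digit position (so the 1st, 3rd, 5th, ... of the partial from the right).
  doubled (with −9 where >9): 7 3 3 4 0 5 → sum 22
  kept as-is: 9 3 9 9 3 2 → sum 35
Total = 22 + 35 = 57.
Check digit = (10 − (57 mod 10)) mod 10 = 3.

3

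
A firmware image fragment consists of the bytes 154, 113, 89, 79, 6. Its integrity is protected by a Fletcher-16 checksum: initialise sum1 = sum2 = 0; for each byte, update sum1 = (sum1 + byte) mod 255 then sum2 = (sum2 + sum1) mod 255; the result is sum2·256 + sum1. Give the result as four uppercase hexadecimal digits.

7BBA

Running sums (mod 255):
  after byte 0 (154): sum1=154, sum2=154
  after byte 1 (113): sum1=12, sum2=166
  after byte 2 (89): sum1=101, sum2=12
  after byte 3 (79): sum1=180, sum2=192
  after byte 4 (6): sum1=186, sum2=123
Checksum = sum2·256 + sum1 = 123·256 + 186 = 31674 = 0x7BBA.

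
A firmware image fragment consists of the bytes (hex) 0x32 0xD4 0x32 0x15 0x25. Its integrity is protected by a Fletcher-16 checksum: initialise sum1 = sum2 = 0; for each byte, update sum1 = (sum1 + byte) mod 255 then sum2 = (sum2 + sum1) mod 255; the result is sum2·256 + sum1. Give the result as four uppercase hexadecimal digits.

3473

Running sums (mod 255):
  after byte 0 (0x32): sum1=50, sum2=50
  after byte 1 (0xD4): sum1=7, sum2=57
  after byte 2 (0x32): sum1=57, sum2=114
  after byte 3 (0x15): sum1=78, sum2=192
  after byte 4 (0x25): sum1=115, sum2=52
Checksum = sum2·256 + sum1 = 52·256 + 115 = 13427 = 0x3473.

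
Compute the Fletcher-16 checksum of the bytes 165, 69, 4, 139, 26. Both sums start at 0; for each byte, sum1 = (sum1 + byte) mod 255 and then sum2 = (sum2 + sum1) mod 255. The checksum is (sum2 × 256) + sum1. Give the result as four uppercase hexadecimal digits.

8E94

Running sums (mod 255):
  after byte 0 (165): sum1=165, sum2=165
  after byte 1 (69): sum1=234, sum2=144
  after byte 2 (4): sum1=238, sum2=127
  after byte 3 (139): sum1=122, sum2=249
  after byte 4 (26): sum1=148, sum2=142
Checksum = sum2·256 + sum1 = 142·256 + 148 = 36500 = 0x8E94.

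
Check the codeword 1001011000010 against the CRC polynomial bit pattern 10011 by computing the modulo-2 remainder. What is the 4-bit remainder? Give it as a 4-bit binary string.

0000

Modulo-2 division of 1001011000010 by 10011:
  pos 0: 10010 XOR 10011 = 00001
  pos 4: 11100 XOR 10011 = 01111
  pos 5: 11110 XOR 10011 = 01101
  pos 6: 11010 XOR 10011 = 01001
  pos 7: 10011 XOR 10011 = 00000
Remainder = 0000 (zero — the frame passes the CRC check).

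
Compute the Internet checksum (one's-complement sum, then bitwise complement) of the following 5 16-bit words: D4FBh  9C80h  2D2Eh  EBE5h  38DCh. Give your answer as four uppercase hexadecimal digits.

One's-complement addition (fold any carry out of bit 15 back into bit 0):
  0xD4FB + 0x9C80 = 0x1717B → wrap carry → 0x717C
  0x717C + 0x2D2E = 0x09EAA
  0x9EAA + 0xEBE5 = 0x18A8F → wrap carry → 0x8A90
  0x8A90 + 0x38DC = 0x0C36C
One's-complement sum = 0xC36C.
Checksum = ~0xC36C & 0xFFFF = 0x3C93.

3C93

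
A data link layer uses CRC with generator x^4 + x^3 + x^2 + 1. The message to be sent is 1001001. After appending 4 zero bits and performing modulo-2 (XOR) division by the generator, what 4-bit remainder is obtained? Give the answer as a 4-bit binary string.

0100

Append 4 zeros: 10010010000. Divide by 11101 (XOR where the leading bit is 1):
  pos 0: 10010 XOR 11101 = 01111
  pos 1: 11110 XOR 11101 = 00011
  pos 4: 11100 XOR 11101 = 00001
Remainder (last 4 bits) = 0100. This is the CRC / FCS.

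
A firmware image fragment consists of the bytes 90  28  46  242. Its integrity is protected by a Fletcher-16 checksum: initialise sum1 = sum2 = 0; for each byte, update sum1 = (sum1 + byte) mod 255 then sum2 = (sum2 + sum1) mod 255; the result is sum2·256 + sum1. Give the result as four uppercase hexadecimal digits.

0D97

Running sums (mod 255):
  after byte 0 (90): sum1=90, sum2=90
  after byte 1 (28): sum1=118, sum2=208
  after byte 2 (46): sum1=164, sum2=117
  after byte 3 (242): sum1=151, sum2=13
Checksum = sum2·256 + sum1 = 13·256 + 151 = 3479 = 0x0D97.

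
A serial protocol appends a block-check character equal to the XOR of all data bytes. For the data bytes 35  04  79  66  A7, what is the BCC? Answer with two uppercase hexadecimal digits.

89

XOR the bytes together:
  start with 0x35
  0x35 ⊕ 0x04 = 0x31
  0x31 ⊕ 0x79 = 0x48
  0x48 ⊕ 0x66 = 0x2E
  0x2E ⊕ 0xA7 = 0x89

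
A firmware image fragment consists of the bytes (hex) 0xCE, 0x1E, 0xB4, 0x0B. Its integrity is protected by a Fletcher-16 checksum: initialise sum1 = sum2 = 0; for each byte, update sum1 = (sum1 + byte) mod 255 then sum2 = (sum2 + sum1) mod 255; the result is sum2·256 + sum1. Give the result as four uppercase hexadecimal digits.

0AAC

Running sums (mod 255):
  after byte 0 (0xCE): sum1=206, sum2=206
  after byte 1 (0x1E): sum1=236, sum2=187
  after byte 2 (0xB4): sum1=161, sum2=93
  after byte 3 (0x0B): sum1=172, sum2=10
Checksum = sum2·256 + sum1 = 10·256 + 172 = 2732 = 0x0AAC.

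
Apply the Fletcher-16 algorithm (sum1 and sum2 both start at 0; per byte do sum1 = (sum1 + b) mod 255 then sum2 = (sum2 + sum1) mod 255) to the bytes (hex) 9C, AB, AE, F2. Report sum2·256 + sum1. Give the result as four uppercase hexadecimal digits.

Running sums (mod 255):
  after byte 0 (9C): sum1=156, sum2=156
  after byte 1 (AB): sum1=72, sum2=228
  after byte 2 (AE): sum1=246, sum2=219
  after byte 3 (F2): sum1=233, sum2=197
Checksum = sum2·256 + sum1 = 197·256 + 233 = 50665 = 0xC5E9.

C5E9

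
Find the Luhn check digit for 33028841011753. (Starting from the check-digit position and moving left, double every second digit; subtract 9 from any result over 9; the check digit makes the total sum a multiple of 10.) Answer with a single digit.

7

Partial digits right→left: 3 5 7 1 1 0 1 4 8 8 2 0 3 3
Double every second digit counting from the check-digit position (so the 1st, 3rd, 5th, ... of the partial from the right).
  doubled (with −9 where >9): 6 5 2 2 7 4 6 → sum 32
  kept as-is: 5 1 0 4 8 0 3 → sum 21
Total = 32 + 21 = 53.
Check digit = (10 − (53 mod 10)) mod 10 = 7.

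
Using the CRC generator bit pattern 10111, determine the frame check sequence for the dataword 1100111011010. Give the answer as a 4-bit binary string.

1010

Append 4 zeros: 11001110110100000. Divide by 10111 (XOR where the leading bit is 1):
  pos 0: 11001 XOR 10111 = 01110
  pos 1: 11101 XOR 10111 = 01010
  pos 2: 10101 XOR 10111 = 00010
  pos 5: 10011 XOR 10111 = 00100
  pos 7: 10001 XOR 10111 = 00110
  pos 9: 11000 XOR 10111 = 01111
  pos 10: 11110 XOR 10111 = 01001
  pos 11: 10010 XOR 10111 = 00101
Remainder (last 4 bits) = 1010. This is the CRC / FCS.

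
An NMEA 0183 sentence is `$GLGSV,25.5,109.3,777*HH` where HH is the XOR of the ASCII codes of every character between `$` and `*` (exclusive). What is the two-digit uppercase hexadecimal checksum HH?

XOR the ASCII codes of the payload characters:
  'G' = 0x47 → acc = 0x47
  'L' = 0x4C → acc = 0x0B
  'G' = 0x47 → acc = 0x4C
  'S' = 0x53 → acc = 0x1F
  'V' = 0x56 → acc = 0x49
  ',' = 0x2C → acc = 0x65
  '2' = 0x32 → acc = 0x57
  '5' = 0x35 → acc = 0x62
  '.' = 0x2E → acc = 0x4C
  '5' = 0x35 → acc = 0x79
  ',' = 0x2C → acc = 0x55
  '1' = 0x31 → acc = 0x64
  '0' = 0x30 → acc = 0x54
  '9' = 0x39 → acc = 0x6D
  '.' = 0x2E → acc = 0x43
  '3' = 0x33 → acc = 0x70
  ',' = 0x2C → acc = 0x5C
  '7' = 0x37 → acc = 0x6B
  '7' = 0x37 → acc = 0x5C
  '7' = 0x37 → acc = 0x6B
Checksum = 0x6B.

6B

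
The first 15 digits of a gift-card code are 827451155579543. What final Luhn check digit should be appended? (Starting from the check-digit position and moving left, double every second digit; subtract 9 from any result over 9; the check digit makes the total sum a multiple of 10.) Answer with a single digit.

2

Partial digits right→left: 3 4 5 9 7 5 5 5 1 1 5 4 7 2 8
Double every second digit counting from the check-digit position (so the 1st, 3rd, 5th, ... of the partial from the right).
  doubled (with −9 where >9): 6 1 5 1 2 1 5 7 → sum 28
  kept as-is: 4 9 5 5 1 4 2 → sum 30
Total = 28 + 30 = 58.
Check digit = (10 − (58 mod 10)) mod 10 = 2.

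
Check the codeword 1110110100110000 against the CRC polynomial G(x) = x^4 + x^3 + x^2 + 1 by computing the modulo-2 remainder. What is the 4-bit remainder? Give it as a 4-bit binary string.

Modulo-2 division of 1110110100110000 by 11101:
  pos 0: 11101 XOR 11101 = 00000
  pos 5: 10100 XOR 11101 = 01001
  pos 6: 10011 XOR 11101 = 01110
  pos 7: 11101 XOR 11101 = 00000
Remainder = 0000 (zero — the frame passes the CRC check).

0000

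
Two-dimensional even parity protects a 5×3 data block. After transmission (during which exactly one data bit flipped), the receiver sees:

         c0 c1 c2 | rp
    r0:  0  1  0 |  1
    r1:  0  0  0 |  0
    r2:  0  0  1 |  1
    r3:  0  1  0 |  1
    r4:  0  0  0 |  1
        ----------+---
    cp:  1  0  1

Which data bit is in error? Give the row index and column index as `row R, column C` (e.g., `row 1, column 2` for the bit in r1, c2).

Recompute each row's even parity and compare to rp:
  r0: data parity 1, sent rp 1 → ok
  r1: data parity 0, sent rp 0 → ok
  r2: data parity 1, sent rp 1 → ok
  r3: data parity 1, sent rp 1 → ok
  r4: data parity 0, sent rp 1 → mismatch
Recompute each column's even parity and compare to cp:
  c0: data parity 0, sent cp 1 → mismatch
  c1: data parity 0, sent cp 0 → ok
  c2: data parity 1, sent cp 1 → ok
Exactly one row (r4) and one column (c0) fail → the flipped bit is at their intersection.

row 4, column 0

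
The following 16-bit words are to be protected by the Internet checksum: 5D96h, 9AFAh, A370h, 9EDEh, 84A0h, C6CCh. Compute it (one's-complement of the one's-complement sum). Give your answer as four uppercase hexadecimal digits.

79B2

One's-complement addition (fold any carry out of bit 15 back into bit 0):
  0x5D96 + 0x9AFA = 0x0F890
  0xF890 + 0xA370 = 0x19C00 → wrap carry → 0x9C01
  0x9C01 + 0x9EDE = 0x13ADF → wrap carry → 0x3AE0
  0x3AE0 + 0x84A0 = 0x0BF80
  0xBF80 + 0xC6CC = 0x1864C → wrap carry → 0x864D
One's-complement sum = 0x864D.
Checksum = ~0x864D & 0xFFFF = 0x79B2.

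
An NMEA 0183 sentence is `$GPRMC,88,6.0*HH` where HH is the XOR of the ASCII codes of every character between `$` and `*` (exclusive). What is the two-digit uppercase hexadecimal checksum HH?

XOR the ASCII codes of the payload characters:
  'G' = 0x47 → acc = 0x47
  'P' = 0x50 → acc = 0x17
  'R' = 0x52 → acc = 0x45
  'M' = 0x4D → acc = 0x08
  'C' = 0x43 → acc = 0x4B
  ',' = 0x2C → acc = 0x67
  '8' = 0x38 → acc = 0x5F
  '8' = 0x38 → acc = 0x67
  ',' = 0x2C → acc = 0x4B
  '6' = 0x36 → acc = 0x7D
  '.' = 0x2E → acc = 0x53
  '0' = 0x30 → acc = 0x63
Checksum = 0x63.

63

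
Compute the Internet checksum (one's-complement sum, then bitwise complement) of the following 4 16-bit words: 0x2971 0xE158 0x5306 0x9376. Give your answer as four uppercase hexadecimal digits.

One's-complement addition (fold any carry out of bit 15 back into bit 0):
  0x2971 + 0xE158 = 0x10AC9 → wrap carry → 0x0ACA
  0x0ACA + 0x5306 = 0x05DD0
  0x5DD0 + 0x9376 = 0x0F146
One's-complement sum = 0xF146.
Checksum = ~0xF146 & 0xFFFF = 0x0EB9.

0EB9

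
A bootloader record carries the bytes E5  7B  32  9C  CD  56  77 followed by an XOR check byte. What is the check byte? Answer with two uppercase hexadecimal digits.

XOR the bytes together:
  start with 0xE5
  0xE5 ⊕ 0x7B = 0x9E
  0x9E ⊕ 0x32 = 0xAC
  0xAC ⊕ 0x9C = 0x30
  0x30 ⊕ 0xCD = 0xFD
  0xFD ⊕ 0x56 = 0xAB
  0xAB ⊕ 0x77 = 0xDC

DC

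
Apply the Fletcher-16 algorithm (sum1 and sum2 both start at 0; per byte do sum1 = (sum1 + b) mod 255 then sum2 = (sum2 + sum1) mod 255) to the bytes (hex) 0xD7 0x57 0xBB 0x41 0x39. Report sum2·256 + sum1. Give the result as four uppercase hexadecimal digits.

Running sums (mod 255):
  after byte 0 (0xD7): sum1=215, sum2=215
  after byte 1 (0x57): sum1=47, sum2=7
  after byte 2 (0xBB): sum1=234, sum2=241
  after byte 3 (0x41): sum1=44, sum2=30
  after byte 4 (0x39): sum1=101, sum2=131
Checksum = sum2·256 + sum1 = 131·256 + 101 = 33637 = 0x8365.

8365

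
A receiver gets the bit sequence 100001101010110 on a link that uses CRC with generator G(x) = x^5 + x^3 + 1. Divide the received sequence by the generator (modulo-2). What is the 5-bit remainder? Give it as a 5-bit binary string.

00000

Modulo-2 division of 100001101010110 by 101001:
  pos 0: 100001 XOR 101001 = 001000
  pos 2: 100010 XOR 101001 = 001011
  pos 4: 101110 XOR 101001 = 000111
  pos 7: 111101 XOR 101001 = 010100
  pos 8: 101001 XOR 101001 = 000000
Remainder = 00000 (zero — the frame passes the CRC check).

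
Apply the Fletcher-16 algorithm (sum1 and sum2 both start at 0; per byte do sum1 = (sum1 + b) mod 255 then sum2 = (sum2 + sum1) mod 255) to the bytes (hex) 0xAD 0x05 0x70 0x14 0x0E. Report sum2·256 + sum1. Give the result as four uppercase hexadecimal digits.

0045

Running sums (mod 255):
  after byte 0 (0xAD): sum1=173, sum2=173
  after byte 1 (0x05): sum1=178, sum2=96
  after byte 2 (0x70): sum1=35, sum2=131
  after byte 3 (0x14): sum1=55, sum2=186
  after byte 4 (0x0E): sum1=69, sum2=0
Checksum = sum2·256 + sum1 = 0·256 + 69 = 69 = 0x0045.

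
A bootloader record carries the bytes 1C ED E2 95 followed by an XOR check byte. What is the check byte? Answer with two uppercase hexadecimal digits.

86

XOR the bytes together:
  start with 0x1C
  0x1C ⊕ 0xED = 0xF1
  0xF1 ⊕ 0xE2 = 0x13
  0x13 ⊕ 0x95 = 0x86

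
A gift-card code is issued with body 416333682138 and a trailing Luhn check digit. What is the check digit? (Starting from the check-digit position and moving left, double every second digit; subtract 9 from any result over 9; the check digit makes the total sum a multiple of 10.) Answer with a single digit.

6

Partial digits right→left: 8 3 1 2 8 6 3 3 3 6 1 4
Double every second digit counting from the check-digit position (so the 1st, 3rd, 5th, ... of the partial from the right).
  doubled (with −9 where >9): 7 2 7 6 6 2 → sum 30
  kept as-is: 3 2 6 3 6 4 → sum 24
Total = 30 + 24 = 54.
Check digit = (10 − (54 mod 10)) mod 10 = 6.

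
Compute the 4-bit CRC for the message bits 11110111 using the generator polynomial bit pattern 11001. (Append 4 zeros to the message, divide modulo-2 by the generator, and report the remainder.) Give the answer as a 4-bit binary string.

Append 4 zeros: 111101110000. Divide by 11001 (XOR where the leading bit is 1):
  pos 0: 11110 XOR 11001 = 00111
  pos 2: 11111 XOR 11001 = 00110
  pos 4: 11010 XOR 11001 = 00011
  pos 7: 11000 XOR 11001 = 00001
Remainder (last 4 bits) = 0001. This is the CRC / FCS.

0001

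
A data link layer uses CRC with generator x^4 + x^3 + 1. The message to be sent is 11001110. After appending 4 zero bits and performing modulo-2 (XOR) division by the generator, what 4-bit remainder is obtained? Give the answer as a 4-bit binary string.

Append 4 zeros: 110011100000. Divide by 11001 (XOR where the leading bit is 1):
  pos 0: 11001 XOR 11001 = 00000
  pos 5: 11000 XOR 11001 = 00001
Remainder (last 4 bits) = 0100. This is the CRC / FCS.

0100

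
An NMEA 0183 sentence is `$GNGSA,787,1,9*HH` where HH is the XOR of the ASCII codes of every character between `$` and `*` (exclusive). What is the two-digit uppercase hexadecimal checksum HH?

40

XOR the ASCII codes of the payload characters:
  'G' = 0x47 → acc = 0x47
  'N' = 0x4E → acc = 0x09
  'G' = 0x47 → acc = 0x4E
  'S' = 0x53 → acc = 0x1D
  'A' = 0x41 → acc = 0x5C
  ',' = 0x2C → acc = 0x70
  '7' = 0x37 → acc = 0x47
  '8' = 0x38 → acc = 0x7F
  '7' = 0x37 → acc = 0x48
  ',' = 0x2C → acc = 0x64
  '1' = 0x31 → acc = 0x55
  ',' = 0x2C → acc = 0x79
  '9' = 0x39 → acc = 0x40
Checksum = 0x40.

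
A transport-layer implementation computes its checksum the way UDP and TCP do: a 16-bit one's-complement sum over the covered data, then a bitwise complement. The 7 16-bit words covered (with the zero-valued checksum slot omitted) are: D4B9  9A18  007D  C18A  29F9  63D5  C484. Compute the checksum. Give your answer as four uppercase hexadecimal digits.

7CD2

One's-complement addition (fold any carry out of bit 15 back into bit 0):
  0xD4B9 + 0x9A18 = 0x16ED1 → wrap carry → 0x6ED2
  0x6ED2 + 0x007D = 0x06F4F
  0x6F4F + 0xC18A = 0x130D9 → wrap carry → 0x30DA
  0x30DA + 0x29F9 = 0x05AD3
  0x5AD3 + 0x63D5 = 0x0BEA8
  0xBEA8 + 0xC484 = 0x1832C → wrap carry → 0x832D
One's-complement sum = 0x832D.
Checksum = ~0x832D & 0xFFFF = 0x7CD2.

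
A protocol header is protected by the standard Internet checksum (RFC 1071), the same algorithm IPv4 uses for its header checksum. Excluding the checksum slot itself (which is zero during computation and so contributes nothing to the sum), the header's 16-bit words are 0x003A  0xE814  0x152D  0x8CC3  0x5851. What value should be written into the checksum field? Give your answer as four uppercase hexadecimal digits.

1D6F

One's-complement addition (fold any carry out of bit 15 back into bit 0):
  0x003A + 0xE814 = 0x0E84E
  0xE84E + 0x152D = 0x0FD7B
  0xFD7B + 0x8CC3 = 0x18A3E → wrap carry → 0x8A3F
  0x8A3F + 0x5851 = 0x0E290
One's-complement sum = 0xE290.
Checksum = ~0xE290 & 0xFFFF = 0x1D6F.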